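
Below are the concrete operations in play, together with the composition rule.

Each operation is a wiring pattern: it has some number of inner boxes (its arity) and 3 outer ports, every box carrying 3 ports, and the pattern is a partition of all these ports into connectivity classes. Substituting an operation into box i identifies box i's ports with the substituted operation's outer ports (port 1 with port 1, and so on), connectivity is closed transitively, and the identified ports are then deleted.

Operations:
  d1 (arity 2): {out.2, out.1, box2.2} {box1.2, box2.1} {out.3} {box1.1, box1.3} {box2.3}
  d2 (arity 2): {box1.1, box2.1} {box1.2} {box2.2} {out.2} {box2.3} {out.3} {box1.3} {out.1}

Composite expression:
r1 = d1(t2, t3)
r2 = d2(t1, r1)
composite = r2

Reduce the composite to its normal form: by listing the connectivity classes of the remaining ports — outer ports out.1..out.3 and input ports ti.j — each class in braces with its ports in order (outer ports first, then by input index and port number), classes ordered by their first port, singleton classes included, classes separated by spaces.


{out.1} {out.2} {out.3} {t1.1, t3.2} {t1.2} {t1.3} {t2.1, t2.3} {t2.2, t3.1} {t3.3}


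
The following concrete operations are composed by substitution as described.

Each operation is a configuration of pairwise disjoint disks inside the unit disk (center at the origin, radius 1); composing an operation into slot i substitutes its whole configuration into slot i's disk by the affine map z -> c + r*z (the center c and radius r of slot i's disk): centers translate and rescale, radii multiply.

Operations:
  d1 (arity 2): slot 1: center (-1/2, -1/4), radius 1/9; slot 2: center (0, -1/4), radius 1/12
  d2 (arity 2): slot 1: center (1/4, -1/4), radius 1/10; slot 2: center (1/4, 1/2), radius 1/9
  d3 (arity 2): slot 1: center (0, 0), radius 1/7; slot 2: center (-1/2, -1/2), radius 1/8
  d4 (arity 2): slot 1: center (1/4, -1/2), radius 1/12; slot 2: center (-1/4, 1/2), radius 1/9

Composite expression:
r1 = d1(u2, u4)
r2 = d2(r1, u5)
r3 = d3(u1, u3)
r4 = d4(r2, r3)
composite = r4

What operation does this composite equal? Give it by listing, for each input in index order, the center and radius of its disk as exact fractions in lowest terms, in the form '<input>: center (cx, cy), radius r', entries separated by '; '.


u1: center (-1/4, 1/2), radius 1/63; u2: center (4/15, -251/480), radius 1/1080; u3: center (-11/36, 4/9), radius 1/72; u4: center (13/48, -251/480), radius 1/1440; u5: center (13/48, -11/24), radius 1/108


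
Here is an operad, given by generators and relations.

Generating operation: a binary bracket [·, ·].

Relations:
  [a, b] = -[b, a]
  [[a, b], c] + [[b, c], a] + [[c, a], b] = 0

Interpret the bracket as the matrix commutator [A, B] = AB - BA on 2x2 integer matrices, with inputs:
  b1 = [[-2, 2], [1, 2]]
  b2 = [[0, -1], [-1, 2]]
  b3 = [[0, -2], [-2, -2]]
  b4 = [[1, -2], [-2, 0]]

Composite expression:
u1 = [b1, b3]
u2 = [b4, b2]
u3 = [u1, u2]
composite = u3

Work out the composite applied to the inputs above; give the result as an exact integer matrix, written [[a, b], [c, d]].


[[-10, 20], [20, 10]]

[b1, b3] = [[-2, 4], [-6, 2]]
[b4, b2] = [[0, -5], [5, 0]]
[[b1, b3], [b4, b2]] = [[-10, 20], [20, 10]]


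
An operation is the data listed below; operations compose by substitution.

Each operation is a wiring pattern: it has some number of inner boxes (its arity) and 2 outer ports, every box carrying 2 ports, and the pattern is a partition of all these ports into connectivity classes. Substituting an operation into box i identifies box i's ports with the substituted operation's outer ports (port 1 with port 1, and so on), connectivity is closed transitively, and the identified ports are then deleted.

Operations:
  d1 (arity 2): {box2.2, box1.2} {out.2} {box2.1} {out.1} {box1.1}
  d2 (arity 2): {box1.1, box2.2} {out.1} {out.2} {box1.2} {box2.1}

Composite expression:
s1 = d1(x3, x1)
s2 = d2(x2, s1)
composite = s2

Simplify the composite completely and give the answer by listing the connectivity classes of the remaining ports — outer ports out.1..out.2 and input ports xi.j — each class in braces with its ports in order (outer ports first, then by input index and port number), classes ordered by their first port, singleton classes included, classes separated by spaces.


Reachability decides: close wires over d2-identified ports.
stage d1: inputs (x3, x1), connectivity {out.1} {out.2} {x1.1} {x1.2, x3.2} {x3.1}, out.j its boundary
stage d2: inputs (x2, x3, x1), connectivity {out.1} {out.2} {x1.1} {x1.2, x3.2} {x2.1} {x2.2} {x3.1}, out.j its boundary

{out.1} {out.2} {x1.1} {x1.2, x3.2} {x2.1} {x2.2} {x3.1}


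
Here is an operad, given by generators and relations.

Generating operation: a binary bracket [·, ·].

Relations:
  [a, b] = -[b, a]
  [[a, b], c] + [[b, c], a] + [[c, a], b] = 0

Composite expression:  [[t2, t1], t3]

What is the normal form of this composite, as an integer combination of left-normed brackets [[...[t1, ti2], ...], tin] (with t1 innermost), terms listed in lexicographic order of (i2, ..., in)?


In the tensor algebra, words opening t1 carry the t1-anchored form.
Composite bracket: [[t2, t1], t3]
Full expansion: 4 signed words from ab - ba (2^2 = 4).
The t1-initial words carry the normal form:
  sign of t1t2t3 is -1, so it contributes -[[t1, t2], t3]

-[[t1, t2], t3]


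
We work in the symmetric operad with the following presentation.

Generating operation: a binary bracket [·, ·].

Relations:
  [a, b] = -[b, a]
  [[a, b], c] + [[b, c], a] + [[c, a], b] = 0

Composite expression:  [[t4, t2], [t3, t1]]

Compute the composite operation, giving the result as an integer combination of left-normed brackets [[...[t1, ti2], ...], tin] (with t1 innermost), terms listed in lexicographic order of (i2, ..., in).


-[[[t1, t3], t2], t4] + [[[t1, t3], t4], t2]

Skip Jacobi rewriting: expand, keep t1-initial words, read off terms.
Composite bracket: [[t4, t2], [t3, t1]]
Under [a, b] = ab - ba we get 8 signed associative words (2^3 = 8).
Words beginning with t1 determine it all:
  t1t3t2t4 appears with sign -1, giving the term -[[[t1, t3], t2], t4]
  t1t3t4t2 appears with sign +1, giving the term +[[[t1, t3], t4], t2]


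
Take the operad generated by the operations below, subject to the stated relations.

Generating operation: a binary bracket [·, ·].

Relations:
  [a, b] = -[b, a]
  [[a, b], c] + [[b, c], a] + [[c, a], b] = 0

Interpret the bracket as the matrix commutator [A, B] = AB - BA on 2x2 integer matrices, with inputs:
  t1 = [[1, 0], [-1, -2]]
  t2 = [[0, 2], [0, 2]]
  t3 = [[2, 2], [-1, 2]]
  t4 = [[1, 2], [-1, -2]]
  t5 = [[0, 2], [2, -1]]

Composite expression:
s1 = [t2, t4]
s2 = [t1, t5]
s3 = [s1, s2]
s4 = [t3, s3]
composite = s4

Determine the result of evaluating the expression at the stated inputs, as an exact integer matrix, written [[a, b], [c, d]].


[[-56, -328], [-164, 56]]

[t2, t4] = [[-2, -10], [-2, 2]]
[t1, t5] = [[2, 6], [-7, -2]]
[[t2, t4], [t1, t5]] = [[82, 16], [-36, -82]]
[t3, [[t2, t4], [t1, t5]]] = [[-56, -328], [-164, 56]]


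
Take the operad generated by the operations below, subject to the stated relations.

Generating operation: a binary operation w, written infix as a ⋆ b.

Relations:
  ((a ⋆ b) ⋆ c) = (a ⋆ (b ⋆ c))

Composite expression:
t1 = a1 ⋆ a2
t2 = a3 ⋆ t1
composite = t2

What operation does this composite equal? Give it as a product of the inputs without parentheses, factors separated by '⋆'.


Every regrouping of w is equal, so read the a-inputs in written order.
(a1 ⋆ a2) reduces to a1 ⋆ a2
(a3 ⋆ (a1 ⋆ a2)) reduces to a3 ⋆ a1 ⋆ a2

a3 ⋆ a1 ⋆ a2


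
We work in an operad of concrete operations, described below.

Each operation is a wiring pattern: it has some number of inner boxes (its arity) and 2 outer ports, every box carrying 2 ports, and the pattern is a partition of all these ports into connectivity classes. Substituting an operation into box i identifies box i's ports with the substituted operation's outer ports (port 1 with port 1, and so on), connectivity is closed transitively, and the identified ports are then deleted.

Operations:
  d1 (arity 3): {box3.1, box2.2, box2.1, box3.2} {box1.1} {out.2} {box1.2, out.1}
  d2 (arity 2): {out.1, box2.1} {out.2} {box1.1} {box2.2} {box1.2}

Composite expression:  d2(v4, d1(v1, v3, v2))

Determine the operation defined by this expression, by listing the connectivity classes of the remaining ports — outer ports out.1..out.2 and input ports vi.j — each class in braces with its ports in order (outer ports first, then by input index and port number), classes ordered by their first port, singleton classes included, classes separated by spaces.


Reachability decides: close wires over d2-identified ports.
stage d1: inputs (v1, v3, v2), connectivity {out.1, v1.2} {out.2} {v1.1} {v2.1, v2.2, v3.1, v3.2}, out.j its boundary
stage d2: inputs (v4, v1, v3, v2), connectivity {out.1, v1.2} {out.2} {v1.1} {v2.1, v2.2, v3.1, v3.2} {v4.1} {v4.2}, out.j its boundary

{out.1, v1.2} {out.2} {v1.1} {v2.1, v2.2, v3.1, v3.2} {v4.1} {v4.2}


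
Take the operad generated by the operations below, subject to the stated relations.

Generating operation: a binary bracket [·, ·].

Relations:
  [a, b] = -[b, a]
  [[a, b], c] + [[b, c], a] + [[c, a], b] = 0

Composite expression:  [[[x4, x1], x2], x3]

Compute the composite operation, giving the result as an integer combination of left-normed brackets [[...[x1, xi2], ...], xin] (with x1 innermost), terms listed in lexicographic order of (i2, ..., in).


-[[[x1, x4], x2], x3]

A multilinear Lie element is pinned by x1-initial words (x1 innermost).
Composite bracket: [[[x4, x1], x2], x3]
The bracket unfolds into 8 signed words via [a, b] = ab - ba (2^3 = 8).
Only words starting with x1 matter:
  the word x1x4x2x3 carries sign -1 and contributes -[[[x1, x4], x2], x3]


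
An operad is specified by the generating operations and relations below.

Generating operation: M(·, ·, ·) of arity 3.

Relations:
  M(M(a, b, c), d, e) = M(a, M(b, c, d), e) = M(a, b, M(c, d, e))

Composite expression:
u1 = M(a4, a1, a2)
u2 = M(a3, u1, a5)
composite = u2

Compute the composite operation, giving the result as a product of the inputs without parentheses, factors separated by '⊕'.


Under associativity of M, the answer is the a's in reading order.
M(a4, a1, a2) reduces to a4 ⊕ a1 ⊕ a2
M(a3, M(a4, a1, a2), a5) reduces to a3 ⊕ a4 ⊕ a1 ⊕ a2 ⊕ a5

a3 ⊕ a4 ⊕ a1 ⊕ a2 ⊕ a5


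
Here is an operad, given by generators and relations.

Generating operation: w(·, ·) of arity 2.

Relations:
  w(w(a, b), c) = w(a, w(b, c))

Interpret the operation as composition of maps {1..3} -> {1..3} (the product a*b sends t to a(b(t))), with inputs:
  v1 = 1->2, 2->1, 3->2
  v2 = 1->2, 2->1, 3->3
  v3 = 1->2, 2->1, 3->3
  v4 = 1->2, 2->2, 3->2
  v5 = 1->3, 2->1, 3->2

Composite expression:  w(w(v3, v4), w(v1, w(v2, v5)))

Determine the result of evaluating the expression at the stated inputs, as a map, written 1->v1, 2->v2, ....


1->1, 2->1, 3->1

w(v3, v4) = 1->1, 2->1, 3->1
w(v2, v5) = 1->3, 2->2, 3->1
w(v1, w(v2, v5)) = 1->2, 2->1, 3->2
w(w(v3, v4), w(v1, w(v2, v5))) = 1->1, 2->1, 3->1


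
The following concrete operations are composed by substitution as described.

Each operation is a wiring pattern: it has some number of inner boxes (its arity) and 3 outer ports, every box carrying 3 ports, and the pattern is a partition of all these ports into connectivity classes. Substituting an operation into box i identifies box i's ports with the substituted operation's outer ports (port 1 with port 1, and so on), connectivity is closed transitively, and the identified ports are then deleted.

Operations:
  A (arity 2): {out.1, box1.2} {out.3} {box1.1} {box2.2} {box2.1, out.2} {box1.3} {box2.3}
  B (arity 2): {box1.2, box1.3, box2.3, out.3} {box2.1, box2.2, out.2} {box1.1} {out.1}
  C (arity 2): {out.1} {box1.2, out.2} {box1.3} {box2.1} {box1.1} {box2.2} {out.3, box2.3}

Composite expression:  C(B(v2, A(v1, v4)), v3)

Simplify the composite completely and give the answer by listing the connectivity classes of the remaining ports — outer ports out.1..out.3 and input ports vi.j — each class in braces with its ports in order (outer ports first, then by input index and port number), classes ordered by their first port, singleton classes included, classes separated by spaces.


{out.1} {out.2, v1.2, v4.1} {out.3, v3.3} {v1.1} {v1.3} {v2.1} {v2.2, v2.3} {v3.1} {v3.2} {v4.2} {v4.3}

Treat the ports identified at C as solder joints: merge, then drop.
composing A on (v1, v4), with out.j its own outer ports: {out.1, v1.2} {out.2, v4.1} {out.3} {v1.1} {v1.3} {v4.2} {v4.3}
composing B on (v2, v1, v4), with out.j its own outer ports: {out.1} {out.2, v1.2, v4.1} {out.3, v2.2, v2.3} {v1.1} {v1.3} {v2.1} {v4.2} {v4.3}
composing C on (v2, v1, v4, v3), with out.j its own outer ports: {out.1} {out.2, v1.2, v4.1} {out.3, v3.3} {v1.1} {v1.3} {v2.1} {v2.2, v2.3} {v3.1} {v3.2} {v4.2} {v4.3}


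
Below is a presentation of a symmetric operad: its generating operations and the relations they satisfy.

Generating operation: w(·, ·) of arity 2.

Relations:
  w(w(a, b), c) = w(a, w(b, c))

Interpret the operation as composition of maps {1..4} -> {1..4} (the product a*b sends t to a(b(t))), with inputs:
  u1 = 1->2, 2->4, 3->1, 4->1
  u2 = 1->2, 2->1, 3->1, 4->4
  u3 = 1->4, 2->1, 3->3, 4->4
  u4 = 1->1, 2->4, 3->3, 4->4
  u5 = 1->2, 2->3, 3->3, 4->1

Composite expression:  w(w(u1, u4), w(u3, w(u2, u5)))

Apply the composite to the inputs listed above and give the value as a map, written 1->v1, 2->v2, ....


1->1, 2->1, 3->1, 4->2


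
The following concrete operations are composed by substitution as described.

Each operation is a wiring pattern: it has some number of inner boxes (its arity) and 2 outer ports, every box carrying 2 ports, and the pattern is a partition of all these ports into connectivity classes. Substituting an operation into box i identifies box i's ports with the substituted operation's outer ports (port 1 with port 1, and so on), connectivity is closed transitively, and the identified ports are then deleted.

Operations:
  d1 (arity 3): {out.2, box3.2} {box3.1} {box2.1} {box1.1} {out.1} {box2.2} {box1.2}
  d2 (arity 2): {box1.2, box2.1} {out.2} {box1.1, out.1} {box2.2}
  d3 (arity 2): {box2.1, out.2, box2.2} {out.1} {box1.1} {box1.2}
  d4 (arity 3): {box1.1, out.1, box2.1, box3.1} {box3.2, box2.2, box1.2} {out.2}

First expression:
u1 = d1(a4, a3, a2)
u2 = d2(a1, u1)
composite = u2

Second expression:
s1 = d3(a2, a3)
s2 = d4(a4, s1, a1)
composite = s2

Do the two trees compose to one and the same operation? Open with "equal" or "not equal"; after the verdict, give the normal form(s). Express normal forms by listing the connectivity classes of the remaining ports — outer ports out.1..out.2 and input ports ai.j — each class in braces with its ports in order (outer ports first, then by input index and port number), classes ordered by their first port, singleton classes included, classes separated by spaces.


not equal: they reduce to {out.1, a1.1} {out.2} {a1.2} {a2.1} {a2.2} {a3.1} {a3.2} {a4.1} {a4.2} and {out.1, a1.1, a4.1} {out.2} {a1.2, a3.1, a3.2, a4.2} {a2.1} {a2.2}


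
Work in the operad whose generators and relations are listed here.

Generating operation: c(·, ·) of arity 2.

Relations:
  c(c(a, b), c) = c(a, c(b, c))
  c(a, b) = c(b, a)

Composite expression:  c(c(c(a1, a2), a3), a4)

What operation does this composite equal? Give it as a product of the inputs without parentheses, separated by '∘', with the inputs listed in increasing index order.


a1 ∘ a2 ∘ a3 ∘ a4

Shape and order are irrelevant to c; the a-input set decides.
c(a1, a2) collapses to a1 ∘ a2
c(c(a1, a2), a3) collapses to a1 ∘ a2 ∘ a3
c(c(c(a1, a2), a3), a4) collapses to a1 ∘ a2 ∘ a3 ∘ a4
rearranged into index order: a1 ∘ a2 ∘ a3 ∘ a4


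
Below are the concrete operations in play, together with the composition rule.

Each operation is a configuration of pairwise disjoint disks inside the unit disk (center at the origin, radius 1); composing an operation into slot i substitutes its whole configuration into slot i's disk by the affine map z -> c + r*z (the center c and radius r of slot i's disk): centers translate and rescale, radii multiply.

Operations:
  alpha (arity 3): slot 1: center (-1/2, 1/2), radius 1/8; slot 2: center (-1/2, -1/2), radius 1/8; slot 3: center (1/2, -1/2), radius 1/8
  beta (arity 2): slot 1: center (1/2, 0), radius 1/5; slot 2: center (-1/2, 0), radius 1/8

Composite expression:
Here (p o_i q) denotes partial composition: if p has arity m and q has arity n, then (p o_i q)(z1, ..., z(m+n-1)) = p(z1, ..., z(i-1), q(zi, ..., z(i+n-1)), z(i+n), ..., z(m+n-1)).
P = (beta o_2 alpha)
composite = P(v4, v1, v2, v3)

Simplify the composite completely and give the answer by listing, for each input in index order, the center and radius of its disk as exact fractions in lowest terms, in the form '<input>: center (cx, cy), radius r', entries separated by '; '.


v1: center (-9/16, 1/16), radius 1/64; v2: center (-9/16, -1/16), radius 1/64; v3: center (-7/16, -1/16), radius 1/64; v4: center (1/2, 0), radius 1/5

Nesting under beta composes maps z -> c + r*z down each v-path.
input v4: composing its 1 substitution step yields center (1/2, 0), radius 1/5
input v1: composing its 2 substitution steps yields center (-9/16, 1/16), radius 1/64
input v2: composing its 2 substitution steps yields center (-9/16, -1/16), radius 1/64
input v3: composing its 2 substitution steps yields center (-7/16, -1/16), radius 1/64


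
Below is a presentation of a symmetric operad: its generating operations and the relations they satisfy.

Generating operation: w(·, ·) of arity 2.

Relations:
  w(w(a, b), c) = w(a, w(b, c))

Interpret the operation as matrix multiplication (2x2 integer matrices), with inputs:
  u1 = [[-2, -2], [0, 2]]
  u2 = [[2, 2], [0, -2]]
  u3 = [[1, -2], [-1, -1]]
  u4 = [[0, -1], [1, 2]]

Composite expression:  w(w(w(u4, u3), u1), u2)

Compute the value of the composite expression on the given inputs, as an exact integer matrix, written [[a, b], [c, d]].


[[-4, -4], [4, 16]]


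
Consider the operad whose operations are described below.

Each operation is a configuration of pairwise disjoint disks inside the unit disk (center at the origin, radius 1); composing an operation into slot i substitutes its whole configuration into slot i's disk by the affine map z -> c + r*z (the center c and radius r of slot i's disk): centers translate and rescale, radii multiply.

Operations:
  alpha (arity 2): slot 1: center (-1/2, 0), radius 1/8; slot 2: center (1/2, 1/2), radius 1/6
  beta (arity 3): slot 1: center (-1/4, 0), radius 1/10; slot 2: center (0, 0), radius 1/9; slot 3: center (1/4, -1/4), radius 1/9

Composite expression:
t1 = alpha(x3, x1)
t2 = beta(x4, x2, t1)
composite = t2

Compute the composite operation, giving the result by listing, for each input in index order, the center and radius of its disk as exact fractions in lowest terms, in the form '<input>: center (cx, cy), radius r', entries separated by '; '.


Only the slot chain above each x matters under beta; compose those maps.
for x4, the 1-step affine chain lands on center (-1/4, 0), radius 1/10
for x2, the 1-step affine chain lands on center (0, 0), radius 1/9
for x3, the 2-step affine chain lands on center (7/36, -1/4), radius 1/72
for x1, the 2-step affine chain lands on center (11/36, -7/36), radius 1/54

x1: center (11/36, -7/36), radius 1/54; x2: center (0, 0), radius 1/9; x3: center (7/36, -1/4), radius 1/72; x4: center (-1/4, 0), radius 1/10


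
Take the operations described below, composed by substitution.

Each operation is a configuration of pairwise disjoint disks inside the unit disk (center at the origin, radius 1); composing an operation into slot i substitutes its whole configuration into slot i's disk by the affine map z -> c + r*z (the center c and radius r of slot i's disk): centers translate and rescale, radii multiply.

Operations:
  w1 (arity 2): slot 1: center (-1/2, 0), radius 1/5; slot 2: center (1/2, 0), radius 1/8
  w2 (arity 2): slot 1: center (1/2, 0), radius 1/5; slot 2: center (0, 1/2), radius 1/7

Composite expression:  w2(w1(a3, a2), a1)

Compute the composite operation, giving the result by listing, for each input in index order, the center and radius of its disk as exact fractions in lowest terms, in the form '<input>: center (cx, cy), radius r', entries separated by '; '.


Nesting under w2 composes maps z -> c + r*z down each a-path.
tracing a3 down its 2-map path: center (2/5, 0), radius 1/25
tracing a2 down its 2-map path: center (3/5, 0), radius 1/40
tracing a1 down its 1-map path: center (0, 1/2), radius 1/7

a1: center (0, 1/2), radius 1/7; a2: center (3/5, 0), radius 1/40; a3: center (2/5, 0), radius 1/25


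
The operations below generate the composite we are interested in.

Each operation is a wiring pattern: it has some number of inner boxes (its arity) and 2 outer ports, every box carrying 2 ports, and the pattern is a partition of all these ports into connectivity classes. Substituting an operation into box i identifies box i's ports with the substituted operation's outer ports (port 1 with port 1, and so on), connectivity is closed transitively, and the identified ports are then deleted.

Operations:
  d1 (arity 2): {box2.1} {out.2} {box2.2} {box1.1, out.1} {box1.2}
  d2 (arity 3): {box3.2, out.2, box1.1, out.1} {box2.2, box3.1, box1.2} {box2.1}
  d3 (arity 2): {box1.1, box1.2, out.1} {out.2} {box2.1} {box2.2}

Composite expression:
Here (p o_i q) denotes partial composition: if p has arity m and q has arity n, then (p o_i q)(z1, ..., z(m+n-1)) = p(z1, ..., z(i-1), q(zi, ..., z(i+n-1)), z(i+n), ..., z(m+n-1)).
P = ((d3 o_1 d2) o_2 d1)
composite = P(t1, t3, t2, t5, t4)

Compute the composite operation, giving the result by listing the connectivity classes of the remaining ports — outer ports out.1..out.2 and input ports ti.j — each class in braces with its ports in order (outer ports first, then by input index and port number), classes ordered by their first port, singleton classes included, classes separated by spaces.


{out.1, t1.1, t5.2} {out.2} {t1.2, t5.1} {t2.1} {t2.2} {t3.1} {t3.2} {t4.1} {t4.2}

Substituting into d3 glues patterns; closure does the rest.
after d1, the pattern on (t3, t2) reads {out.1, t3.1} {out.2} {t2.1} {t2.2} {t3.2} (out.j = its outer ports)
after d2, the pattern on (t1, t3, t2, t5) reads {out.1, out.2, t1.1, t5.2} {t1.2, t5.1} {t2.1} {t2.2} {t3.1} {t3.2} (out.j = its outer ports)
after d3, the pattern on (t1, t3, t2, t5, t4) reads {out.1, t1.1, t5.2} {out.2} {t1.2, t5.1} {t2.1} {t2.2} {t3.1} {t3.2} {t4.1} {t4.2} (out.j = its outer ports)


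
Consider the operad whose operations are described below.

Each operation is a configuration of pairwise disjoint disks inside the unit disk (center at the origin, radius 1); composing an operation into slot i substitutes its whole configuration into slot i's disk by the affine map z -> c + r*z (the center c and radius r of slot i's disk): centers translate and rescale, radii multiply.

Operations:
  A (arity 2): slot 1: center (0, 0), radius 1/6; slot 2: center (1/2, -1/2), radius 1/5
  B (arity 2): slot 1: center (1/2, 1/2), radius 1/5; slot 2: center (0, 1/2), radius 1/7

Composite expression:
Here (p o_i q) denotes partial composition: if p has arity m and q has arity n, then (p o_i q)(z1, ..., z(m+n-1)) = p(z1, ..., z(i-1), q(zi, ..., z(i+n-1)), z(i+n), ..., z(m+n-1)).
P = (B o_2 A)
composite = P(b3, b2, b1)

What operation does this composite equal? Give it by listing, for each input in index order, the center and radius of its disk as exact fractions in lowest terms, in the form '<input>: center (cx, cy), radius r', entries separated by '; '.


Follow each b-input down from B: c' goes to c + r*c', radius to r*r'.
b3 passes through 1 substitution, ending at center (1/2, 1/2), radius 1/5
b2 passes through 2 substitutions, ending at center (0, 1/2), radius 1/42
b1 passes through 2 substitutions, ending at center (1/14, 3/7), radius 1/35

b1: center (1/14, 3/7), radius 1/35; b2: center (0, 1/2), radius 1/42; b3: center (1/2, 1/2), radius 1/5


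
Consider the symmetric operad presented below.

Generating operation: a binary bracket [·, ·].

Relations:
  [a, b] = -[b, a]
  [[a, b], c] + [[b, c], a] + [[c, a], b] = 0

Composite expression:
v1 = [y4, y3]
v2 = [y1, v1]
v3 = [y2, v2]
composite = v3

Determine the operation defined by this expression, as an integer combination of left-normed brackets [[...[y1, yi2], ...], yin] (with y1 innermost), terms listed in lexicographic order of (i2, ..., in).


[[[y1, y3], y4], y2] - [[[y1, y4], y3], y2]


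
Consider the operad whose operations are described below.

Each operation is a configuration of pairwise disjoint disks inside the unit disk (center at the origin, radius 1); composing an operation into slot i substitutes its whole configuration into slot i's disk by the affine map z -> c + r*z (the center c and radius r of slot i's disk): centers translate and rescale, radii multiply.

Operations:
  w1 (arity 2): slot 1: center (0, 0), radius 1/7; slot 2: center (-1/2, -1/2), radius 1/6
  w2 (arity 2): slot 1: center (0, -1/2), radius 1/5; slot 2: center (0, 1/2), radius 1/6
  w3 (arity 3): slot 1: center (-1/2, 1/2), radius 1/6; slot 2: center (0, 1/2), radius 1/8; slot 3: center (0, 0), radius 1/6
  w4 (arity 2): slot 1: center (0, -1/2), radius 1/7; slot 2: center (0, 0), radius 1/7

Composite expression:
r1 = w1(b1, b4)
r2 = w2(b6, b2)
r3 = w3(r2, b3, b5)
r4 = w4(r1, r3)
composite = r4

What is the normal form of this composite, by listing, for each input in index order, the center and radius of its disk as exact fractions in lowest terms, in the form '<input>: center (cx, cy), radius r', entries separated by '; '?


Nesting under w4 composes maps z -> c + r*z down each b-path.
input b1: composing its 2 substitution steps yields center (0, -1/2), radius 1/49
input b4: composing its 2 substitution steps yields center (-1/14, -4/7), radius 1/42
input b6: composing its 3 substitution steps yields center (-1/14, 5/84), radius 1/210
input b2: composing its 3 substitution steps yields center (-1/14, 1/12), radius 1/252
input b3: composing its 2 substitution steps yields center (0, 1/14), radius 1/56
input b5: composing its 2 substitution steps yields center (0, 0), radius 1/42

b1: center (0, -1/2), radius 1/49; b2: center (-1/14, 1/12), radius 1/252; b3: center (0, 1/14), radius 1/56; b4: center (-1/14, -4/7), radius 1/42; b5: center (0, 0), radius 1/42; b6: center (-1/14, 5/84), radius 1/210


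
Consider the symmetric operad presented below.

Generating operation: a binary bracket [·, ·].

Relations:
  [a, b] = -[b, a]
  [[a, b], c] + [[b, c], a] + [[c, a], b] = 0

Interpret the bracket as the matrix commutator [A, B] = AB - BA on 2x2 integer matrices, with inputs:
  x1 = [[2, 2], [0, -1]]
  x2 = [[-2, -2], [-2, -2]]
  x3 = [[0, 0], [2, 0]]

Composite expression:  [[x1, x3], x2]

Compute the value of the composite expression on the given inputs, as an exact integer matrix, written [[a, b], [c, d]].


[x1, x3] = [[4, 0], [-6, -4]]
[[x1, x3], x2] = [[-12, -16], [16, 12]]

[[-12, -16], [16, 12]]


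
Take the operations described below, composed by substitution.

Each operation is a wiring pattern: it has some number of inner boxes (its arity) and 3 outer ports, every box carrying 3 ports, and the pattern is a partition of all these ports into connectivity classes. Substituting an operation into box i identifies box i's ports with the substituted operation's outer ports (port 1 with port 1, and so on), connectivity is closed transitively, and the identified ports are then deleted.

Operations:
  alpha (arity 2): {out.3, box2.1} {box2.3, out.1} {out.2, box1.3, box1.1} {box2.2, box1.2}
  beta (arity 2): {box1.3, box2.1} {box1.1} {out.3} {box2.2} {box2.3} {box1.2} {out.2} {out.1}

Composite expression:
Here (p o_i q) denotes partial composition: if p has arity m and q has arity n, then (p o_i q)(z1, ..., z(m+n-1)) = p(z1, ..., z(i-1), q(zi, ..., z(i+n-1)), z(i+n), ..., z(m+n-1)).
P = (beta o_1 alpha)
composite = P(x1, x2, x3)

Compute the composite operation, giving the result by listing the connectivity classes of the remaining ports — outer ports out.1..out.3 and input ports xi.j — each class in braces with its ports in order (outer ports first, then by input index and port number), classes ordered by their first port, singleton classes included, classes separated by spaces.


{out.1} {out.2} {out.3} {x1.1, x1.3} {x1.2, x2.2} {x2.1, x3.1} {x2.3} {x3.2} {x3.3}

Substituting into beta glues patterns; closure does the rest.
the subtree at alpha composes to {out.1, x2.3} {out.2, x1.1, x1.3} {out.3, x2.1} {x1.2, x2.2} on (x1, x2); out.j = own outer ports
the subtree at beta composes to {out.1} {out.2} {out.3} {x1.1, x1.3} {x1.2, x2.2} {x2.1, x3.1} {x2.3} {x3.2} {x3.3} on (x1, x2, x3); out.j = own outer ports


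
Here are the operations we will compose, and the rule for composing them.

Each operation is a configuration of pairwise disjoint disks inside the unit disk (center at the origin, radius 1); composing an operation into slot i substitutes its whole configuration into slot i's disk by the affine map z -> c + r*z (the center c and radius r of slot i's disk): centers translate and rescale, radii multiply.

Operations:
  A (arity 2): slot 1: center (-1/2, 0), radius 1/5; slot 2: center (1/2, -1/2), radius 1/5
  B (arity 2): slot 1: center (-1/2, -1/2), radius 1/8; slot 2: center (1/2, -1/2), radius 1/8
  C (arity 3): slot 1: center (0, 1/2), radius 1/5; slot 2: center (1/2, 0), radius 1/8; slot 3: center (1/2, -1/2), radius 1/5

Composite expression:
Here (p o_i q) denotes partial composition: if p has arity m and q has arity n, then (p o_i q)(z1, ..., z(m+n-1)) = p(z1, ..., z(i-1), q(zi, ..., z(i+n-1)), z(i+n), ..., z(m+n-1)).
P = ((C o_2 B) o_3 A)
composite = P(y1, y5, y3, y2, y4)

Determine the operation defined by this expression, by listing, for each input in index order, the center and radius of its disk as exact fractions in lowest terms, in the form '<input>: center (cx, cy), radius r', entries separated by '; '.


y1: center (0, 1/2), radius 1/5; y2: center (73/128, -9/128), radius 1/320; y3: center (71/128, -1/16), radius 1/320; y4: center (1/2, -1/2), radius 1/5; y5: center (7/16, -1/16), radius 1/64


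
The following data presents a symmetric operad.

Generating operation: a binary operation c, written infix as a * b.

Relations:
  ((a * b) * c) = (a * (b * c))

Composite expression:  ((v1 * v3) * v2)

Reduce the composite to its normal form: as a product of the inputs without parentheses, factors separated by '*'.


v1 * v3 * v2

Key point: c is associative — brackets drop, the v-order remains.
(v1 * v3) reduces to v1 * v3
((v1 * v3) * v2) reduces to v1 * v3 * v2


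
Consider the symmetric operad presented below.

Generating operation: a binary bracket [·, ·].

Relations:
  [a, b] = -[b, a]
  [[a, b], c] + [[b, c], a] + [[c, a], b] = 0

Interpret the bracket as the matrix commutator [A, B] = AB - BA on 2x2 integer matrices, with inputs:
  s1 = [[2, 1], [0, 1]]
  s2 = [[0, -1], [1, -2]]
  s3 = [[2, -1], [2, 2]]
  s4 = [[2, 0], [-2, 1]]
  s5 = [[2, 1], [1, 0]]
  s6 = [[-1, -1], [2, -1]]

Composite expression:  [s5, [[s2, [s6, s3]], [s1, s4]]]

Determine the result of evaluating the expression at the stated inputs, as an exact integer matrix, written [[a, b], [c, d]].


[[0, 0], [0, 0]]

[s6, s3] = [[0, 0], [0, 0]]
[s2, [s6, s3]] = [[0, 0], [0, 0]]
[s1, s4] = [[-2, -1], [2, 2]]
[[s2, [s6, s3]], [s1, s4]] = [[0, 0], [0, 0]]
[s5, [[s2, [s6, s3]], [s1, s4]]] = [[0, 0], [0, 0]]


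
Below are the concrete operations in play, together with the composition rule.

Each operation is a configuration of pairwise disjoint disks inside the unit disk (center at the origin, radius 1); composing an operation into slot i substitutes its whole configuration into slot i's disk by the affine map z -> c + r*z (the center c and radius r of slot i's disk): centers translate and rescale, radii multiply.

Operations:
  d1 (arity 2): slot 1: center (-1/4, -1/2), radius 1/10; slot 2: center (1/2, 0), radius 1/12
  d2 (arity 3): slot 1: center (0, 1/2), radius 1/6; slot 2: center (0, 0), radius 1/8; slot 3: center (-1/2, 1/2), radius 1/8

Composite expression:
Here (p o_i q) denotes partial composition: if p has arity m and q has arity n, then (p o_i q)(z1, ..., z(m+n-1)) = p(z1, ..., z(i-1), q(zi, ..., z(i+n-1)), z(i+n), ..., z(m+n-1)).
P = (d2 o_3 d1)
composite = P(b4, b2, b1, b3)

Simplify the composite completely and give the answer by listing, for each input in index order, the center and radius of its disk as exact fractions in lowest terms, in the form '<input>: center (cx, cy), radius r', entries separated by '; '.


b1: center (-17/32, 7/16), radius 1/80; b2: center (0, 0), radius 1/8; b3: center (-7/16, 1/2), radius 1/96; b4: center (0, 1/2), radius 1/6


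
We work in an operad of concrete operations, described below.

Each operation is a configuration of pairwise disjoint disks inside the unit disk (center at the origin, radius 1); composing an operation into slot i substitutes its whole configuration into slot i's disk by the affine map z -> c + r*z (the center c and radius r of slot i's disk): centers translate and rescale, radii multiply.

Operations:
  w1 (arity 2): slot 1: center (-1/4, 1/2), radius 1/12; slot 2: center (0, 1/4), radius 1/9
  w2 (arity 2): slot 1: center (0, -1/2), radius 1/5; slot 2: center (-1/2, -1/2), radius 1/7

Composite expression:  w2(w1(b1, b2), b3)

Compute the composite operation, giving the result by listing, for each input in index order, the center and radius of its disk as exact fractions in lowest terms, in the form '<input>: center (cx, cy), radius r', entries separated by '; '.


Follow each b-input down from w2: c' goes to c + r*c', radius to r*r'.
input b1: applying the 2 nested substitutions gives center (-1/20, -2/5), radius 1/60
input b2: applying the 2 nested substitutions gives center (0, -9/20), radius 1/45
input b3: applying the 1 nested substitution gives center (-1/2, -1/2), radius 1/7

b1: center (-1/20, -2/5), radius 1/60; b2: center (0, -9/20), radius 1/45; b3: center (-1/2, -1/2), radius 1/7


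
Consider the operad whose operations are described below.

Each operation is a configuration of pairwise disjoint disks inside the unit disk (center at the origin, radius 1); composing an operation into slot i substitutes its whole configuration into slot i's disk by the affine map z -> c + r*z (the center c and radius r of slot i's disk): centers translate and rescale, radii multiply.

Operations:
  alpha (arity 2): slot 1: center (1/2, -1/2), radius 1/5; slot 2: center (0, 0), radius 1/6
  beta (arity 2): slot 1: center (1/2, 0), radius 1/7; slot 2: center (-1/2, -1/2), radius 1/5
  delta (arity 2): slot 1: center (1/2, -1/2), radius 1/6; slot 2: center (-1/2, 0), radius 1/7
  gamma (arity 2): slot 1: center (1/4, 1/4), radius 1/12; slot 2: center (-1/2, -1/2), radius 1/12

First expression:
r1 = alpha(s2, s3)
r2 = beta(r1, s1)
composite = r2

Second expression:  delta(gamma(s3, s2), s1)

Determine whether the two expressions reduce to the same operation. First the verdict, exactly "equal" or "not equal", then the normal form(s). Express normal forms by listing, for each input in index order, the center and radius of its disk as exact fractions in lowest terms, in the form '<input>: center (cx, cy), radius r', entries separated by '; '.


not equal — first s1: center (-1/2, -1/2), radius 1/5; s2: center (4/7, -1/14), radius 1/35; s3: center (1/2, 0), radius 1/42, second s1: center (-1/2, 0), radius 1/7; s2: center (5/12, -7/12), radius 1/72; s3: center (13/24, -11/24), radius 1/72

In normal form, the first expression is s1: center (-1/2, -1/2), radius 1/5; s2: center (4/7, -1/14), radius 1/35; s3: center (1/2, 0), radius 1/42
In normal form, the second expression is s1: center (-1/2, 0), radius 1/7; s2: center (5/12, -7/12), radius 1/72; s3: center (13/24, -11/24), radius 1/72
The normal forms differ: not equal.


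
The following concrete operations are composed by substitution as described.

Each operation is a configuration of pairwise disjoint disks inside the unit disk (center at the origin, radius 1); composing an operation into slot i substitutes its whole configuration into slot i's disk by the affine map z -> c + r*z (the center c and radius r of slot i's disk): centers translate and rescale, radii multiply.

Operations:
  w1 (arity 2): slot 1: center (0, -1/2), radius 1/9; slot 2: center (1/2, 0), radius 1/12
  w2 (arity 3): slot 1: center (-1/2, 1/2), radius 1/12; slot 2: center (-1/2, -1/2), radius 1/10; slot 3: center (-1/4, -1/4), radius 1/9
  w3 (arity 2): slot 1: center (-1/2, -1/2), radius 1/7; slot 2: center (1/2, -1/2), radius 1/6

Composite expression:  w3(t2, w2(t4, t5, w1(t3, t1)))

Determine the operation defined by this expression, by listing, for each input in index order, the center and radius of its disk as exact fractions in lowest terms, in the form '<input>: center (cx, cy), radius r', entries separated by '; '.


Follow each t-input down from w3: c' goes to c + r*c', radius to r*r'.
input t2: applying the 1 nested substitution gives center (-1/2, -1/2), radius 1/7
input t4: applying the 2 nested substitutions gives center (5/12, -5/12), radius 1/72
input t5: applying the 2 nested substitutions gives center (5/12, -7/12), radius 1/60
input t3: applying the 3 nested substitutions gives center (11/24, -119/216), radius 1/486
input t1: applying the 3 nested substitutions gives center (101/216, -13/24), radius 1/648

t1: center (101/216, -13/24), radius 1/648; t2: center (-1/2, -1/2), radius 1/7; t3: center (11/24, -119/216), radius 1/486; t4: center (5/12, -5/12), radius 1/72; t5: center (5/12, -7/12), radius 1/60


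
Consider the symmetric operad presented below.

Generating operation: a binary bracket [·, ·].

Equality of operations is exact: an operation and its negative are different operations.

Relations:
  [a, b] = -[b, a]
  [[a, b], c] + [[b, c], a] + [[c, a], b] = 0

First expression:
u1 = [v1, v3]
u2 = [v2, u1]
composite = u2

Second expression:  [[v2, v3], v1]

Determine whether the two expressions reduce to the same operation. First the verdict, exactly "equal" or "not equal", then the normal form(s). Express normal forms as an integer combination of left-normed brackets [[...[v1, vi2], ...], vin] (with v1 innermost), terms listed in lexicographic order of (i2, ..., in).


not equal; the first gives -[[v1, v3], v2] and the second -[[v1, v2], v3] + [[v1, v3], v2]

Reducing the first expression gives -[[v1, v3], v2]
Reducing the second expression gives -[[v1, v2], v3] + [[v1, v3], v2]
The forms do not match — not equal.


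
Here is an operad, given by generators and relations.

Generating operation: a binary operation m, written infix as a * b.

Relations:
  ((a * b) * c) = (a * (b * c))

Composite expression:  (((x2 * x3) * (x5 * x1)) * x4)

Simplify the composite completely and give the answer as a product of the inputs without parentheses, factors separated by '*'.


x2 * x3 * x5 * x1 * x4


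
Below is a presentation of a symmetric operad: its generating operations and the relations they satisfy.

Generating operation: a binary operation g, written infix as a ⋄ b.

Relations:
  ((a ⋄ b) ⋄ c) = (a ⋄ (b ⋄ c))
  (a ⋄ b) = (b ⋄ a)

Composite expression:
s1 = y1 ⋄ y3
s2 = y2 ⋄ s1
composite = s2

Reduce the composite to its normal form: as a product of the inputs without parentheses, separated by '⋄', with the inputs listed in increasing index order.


With g associative and commutative, the y-input set is all that matters.
(y1 ⋄ y3) flattens to y1 ⋄ y3
(y2 ⋄ (y1 ⋄ y3)) flattens to y2 ⋄ y1 ⋄ y3
the factors in increasing index order: y1 ⋄ y2 ⋄ y3

y1 ⋄ y2 ⋄ y3


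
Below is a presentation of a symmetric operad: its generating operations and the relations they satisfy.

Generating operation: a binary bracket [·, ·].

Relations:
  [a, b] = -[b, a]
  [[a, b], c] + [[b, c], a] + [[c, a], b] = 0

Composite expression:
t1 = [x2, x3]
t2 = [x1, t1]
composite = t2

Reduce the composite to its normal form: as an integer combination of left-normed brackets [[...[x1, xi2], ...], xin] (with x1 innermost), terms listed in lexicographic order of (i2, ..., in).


[[x1, x2], x3] - [[x1, x3], x2]

Skip Jacobi rewriting: expand, keep x1-initial words, read off terms.
Composite bracket: [x1, [x2, x3]]
Expanding via [a, b] = ab - ba: 4 signed words (2^2 = 4).
Only words starting with x1 matter:
  x1x2x3 (sign +1) contributes +[[x1, x2], x3]
  x1x3x2 (sign -1) contributes -[[x1, x3], x2]
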